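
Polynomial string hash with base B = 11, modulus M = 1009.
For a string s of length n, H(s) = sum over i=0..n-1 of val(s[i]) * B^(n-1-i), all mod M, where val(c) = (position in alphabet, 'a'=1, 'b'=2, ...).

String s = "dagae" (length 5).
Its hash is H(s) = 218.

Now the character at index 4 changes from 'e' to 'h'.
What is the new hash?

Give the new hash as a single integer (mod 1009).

val('e') = 5, val('h') = 8
Position k = 4, exponent = n-1-k = 0
B^0 mod M = 11^0 mod 1009 = 1
Delta = (8 - 5) * 1 mod 1009 = 3
New hash = (218 + 3) mod 1009 = 221

Answer: 221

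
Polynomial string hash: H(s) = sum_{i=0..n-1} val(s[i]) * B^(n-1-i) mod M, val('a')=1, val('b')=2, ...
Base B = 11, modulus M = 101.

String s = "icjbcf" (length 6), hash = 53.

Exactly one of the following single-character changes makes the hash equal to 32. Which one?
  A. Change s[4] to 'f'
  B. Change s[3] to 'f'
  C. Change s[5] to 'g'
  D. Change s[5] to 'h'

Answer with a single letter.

Answer: B

Derivation:
Option A: s[4]='c'->'f', delta=(6-3)*11^1 mod 101 = 33, hash=53+33 mod 101 = 86
Option B: s[3]='b'->'f', delta=(6-2)*11^2 mod 101 = 80, hash=53+80 mod 101 = 32 <-- target
Option C: s[5]='f'->'g', delta=(7-6)*11^0 mod 101 = 1, hash=53+1 mod 101 = 54
Option D: s[5]='f'->'h', delta=(8-6)*11^0 mod 101 = 2, hash=53+2 mod 101 = 55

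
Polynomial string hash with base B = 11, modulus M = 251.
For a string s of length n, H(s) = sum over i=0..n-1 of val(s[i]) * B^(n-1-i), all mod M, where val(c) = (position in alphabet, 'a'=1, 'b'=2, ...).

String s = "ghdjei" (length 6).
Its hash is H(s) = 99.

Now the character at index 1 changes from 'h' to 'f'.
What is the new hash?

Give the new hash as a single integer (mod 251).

val('h') = 8, val('f') = 6
Position k = 1, exponent = n-1-k = 4
B^4 mod M = 11^4 mod 251 = 83
Delta = (6 - 8) * 83 mod 251 = 85
New hash = (99 + 85) mod 251 = 184

Answer: 184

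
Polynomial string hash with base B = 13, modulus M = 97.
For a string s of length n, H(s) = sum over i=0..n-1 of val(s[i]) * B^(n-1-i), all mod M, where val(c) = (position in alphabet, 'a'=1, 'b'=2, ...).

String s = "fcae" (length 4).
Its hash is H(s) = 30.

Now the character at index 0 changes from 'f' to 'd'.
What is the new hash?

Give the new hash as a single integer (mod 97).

Answer: 1

Derivation:
val('f') = 6, val('d') = 4
Position k = 0, exponent = n-1-k = 3
B^3 mod M = 13^3 mod 97 = 63
Delta = (4 - 6) * 63 mod 97 = 68
New hash = (30 + 68) mod 97 = 1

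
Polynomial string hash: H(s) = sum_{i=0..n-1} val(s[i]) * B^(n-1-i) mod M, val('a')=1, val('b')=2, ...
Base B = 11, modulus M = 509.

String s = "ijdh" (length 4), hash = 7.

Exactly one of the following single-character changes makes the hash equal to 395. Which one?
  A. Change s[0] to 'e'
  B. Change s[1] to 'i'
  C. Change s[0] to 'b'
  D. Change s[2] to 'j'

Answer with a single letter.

Option A: s[0]='i'->'e', delta=(5-9)*11^3 mod 509 = 275, hash=7+275 mod 509 = 282
Option B: s[1]='j'->'i', delta=(9-10)*11^2 mod 509 = 388, hash=7+388 mod 509 = 395 <-- target
Option C: s[0]='i'->'b', delta=(2-9)*11^3 mod 509 = 354, hash=7+354 mod 509 = 361
Option D: s[2]='d'->'j', delta=(10-4)*11^1 mod 509 = 66, hash=7+66 mod 509 = 73

Answer: B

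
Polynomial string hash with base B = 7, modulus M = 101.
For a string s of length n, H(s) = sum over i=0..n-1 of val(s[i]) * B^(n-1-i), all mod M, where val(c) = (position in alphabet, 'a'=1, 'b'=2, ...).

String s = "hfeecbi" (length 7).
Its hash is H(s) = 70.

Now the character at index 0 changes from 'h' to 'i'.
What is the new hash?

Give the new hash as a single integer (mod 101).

val('h') = 8, val('i') = 9
Position k = 0, exponent = n-1-k = 6
B^6 mod M = 7^6 mod 101 = 85
Delta = (9 - 8) * 85 mod 101 = 85
New hash = (70 + 85) mod 101 = 54

Answer: 54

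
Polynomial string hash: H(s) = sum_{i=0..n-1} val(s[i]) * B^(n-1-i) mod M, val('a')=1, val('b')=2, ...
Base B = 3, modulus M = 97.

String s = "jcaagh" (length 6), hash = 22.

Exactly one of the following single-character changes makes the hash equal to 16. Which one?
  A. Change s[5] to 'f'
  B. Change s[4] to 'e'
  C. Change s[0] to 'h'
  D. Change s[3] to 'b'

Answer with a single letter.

Answer: B

Derivation:
Option A: s[5]='h'->'f', delta=(6-8)*3^0 mod 97 = 95, hash=22+95 mod 97 = 20
Option B: s[4]='g'->'e', delta=(5-7)*3^1 mod 97 = 91, hash=22+91 mod 97 = 16 <-- target
Option C: s[0]='j'->'h', delta=(8-10)*3^5 mod 97 = 96, hash=22+96 mod 97 = 21
Option D: s[3]='a'->'b', delta=(2-1)*3^2 mod 97 = 9, hash=22+9 mod 97 = 31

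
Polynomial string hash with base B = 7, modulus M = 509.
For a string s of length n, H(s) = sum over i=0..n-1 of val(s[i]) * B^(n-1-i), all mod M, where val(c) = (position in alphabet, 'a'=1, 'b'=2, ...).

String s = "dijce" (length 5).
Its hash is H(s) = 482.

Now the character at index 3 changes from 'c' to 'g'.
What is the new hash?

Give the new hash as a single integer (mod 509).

val('c') = 3, val('g') = 7
Position k = 3, exponent = n-1-k = 1
B^1 mod M = 7^1 mod 509 = 7
Delta = (7 - 3) * 7 mod 509 = 28
New hash = (482 + 28) mod 509 = 1

Answer: 1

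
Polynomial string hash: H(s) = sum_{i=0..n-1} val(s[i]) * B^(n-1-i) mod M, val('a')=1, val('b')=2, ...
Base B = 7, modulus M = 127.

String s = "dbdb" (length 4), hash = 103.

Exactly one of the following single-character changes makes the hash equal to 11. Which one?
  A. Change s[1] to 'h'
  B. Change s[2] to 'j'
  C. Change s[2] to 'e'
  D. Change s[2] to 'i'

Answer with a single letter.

Answer: D

Derivation:
Option A: s[1]='b'->'h', delta=(8-2)*7^2 mod 127 = 40, hash=103+40 mod 127 = 16
Option B: s[2]='d'->'j', delta=(10-4)*7^1 mod 127 = 42, hash=103+42 mod 127 = 18
Option C: s[2]='d'->'e', delta=(5-4)*7^1 mod 127 = 7, hash=103+7 mod 127 = 110
Option D: s[2]='d'->'i', delta=(9-4)*7^1 mod 127 = 35, hash=103+35 mod 127 = 11 <-- target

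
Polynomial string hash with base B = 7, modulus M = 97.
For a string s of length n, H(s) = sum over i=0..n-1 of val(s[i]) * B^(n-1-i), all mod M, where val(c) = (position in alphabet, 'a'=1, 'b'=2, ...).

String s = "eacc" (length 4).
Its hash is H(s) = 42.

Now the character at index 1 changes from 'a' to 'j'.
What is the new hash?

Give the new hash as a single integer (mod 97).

Answer: 95

Derivation:
val('a') = 1, val('j') = 10
Position k = 1, exponent = n-1-k = 2
B^2 mod M = 7^2 mod 97 = 49
Delta = (10 - 1) * 49 mod 97 = 53
New hash = (42 + 53) mod 97 = 95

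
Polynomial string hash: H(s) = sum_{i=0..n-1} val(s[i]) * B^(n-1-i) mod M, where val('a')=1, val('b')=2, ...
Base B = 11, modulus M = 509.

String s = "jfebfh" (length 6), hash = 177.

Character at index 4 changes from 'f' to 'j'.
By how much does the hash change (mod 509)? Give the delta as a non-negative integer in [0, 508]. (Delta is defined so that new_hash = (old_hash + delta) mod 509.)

Delta formula: (val(new) - val(old)) * B^(n-1-k) mod M
  val('j') - val('f') = 10 - 6 = 4
  B^(n-1-k) = 11^1 mod 509 = 11
  Delta = 4 * 11 mod 509 = 44

Answer: 44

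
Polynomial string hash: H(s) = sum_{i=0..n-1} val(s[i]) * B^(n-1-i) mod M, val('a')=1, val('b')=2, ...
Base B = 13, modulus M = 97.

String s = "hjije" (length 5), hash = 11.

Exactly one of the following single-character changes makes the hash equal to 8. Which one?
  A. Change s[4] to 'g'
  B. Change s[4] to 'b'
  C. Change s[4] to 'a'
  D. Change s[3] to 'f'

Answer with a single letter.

Option A: s[4]='e'->'g', delta=(7-5)*13^0 mod 97 = 2, hash=11+2 mod 97 = 13
Option B: s[4]='e'->'b', delta=(2-5)*13^0 mod 97 = 94, hash=11+94 mod 97 = 8 <-- target
Option C: s[4]='e'->'a', delta=(1-5)*13^0 mod 97 = 93, hash=11+93 mod 97 = 7
Option D: s[3]='j'->'f', delta=(6-10)*13^1 mod 97 = 45, hash=11+45 mod 97 = 56

Answer: B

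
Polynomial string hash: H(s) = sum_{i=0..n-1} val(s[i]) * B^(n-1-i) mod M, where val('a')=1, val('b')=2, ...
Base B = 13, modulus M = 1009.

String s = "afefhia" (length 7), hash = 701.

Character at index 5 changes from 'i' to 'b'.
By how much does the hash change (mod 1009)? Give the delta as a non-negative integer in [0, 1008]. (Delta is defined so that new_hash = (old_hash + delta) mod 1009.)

Answer: 918

Derivation:
Delta formula: (val(new) - val(old)) * B^(n-1-k) mod M
  val('b') - val('i') = 2 - 9 = -7
  B^(n-1-k) = 13^1 mod 1009 = 13
  Delta = -7 * 13 mod 1009 = 918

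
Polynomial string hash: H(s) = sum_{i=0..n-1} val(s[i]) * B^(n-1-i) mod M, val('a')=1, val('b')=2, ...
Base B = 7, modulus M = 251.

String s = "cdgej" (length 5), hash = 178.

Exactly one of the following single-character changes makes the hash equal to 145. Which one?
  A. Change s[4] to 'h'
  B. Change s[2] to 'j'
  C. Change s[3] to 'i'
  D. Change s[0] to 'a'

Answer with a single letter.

Answer: D

Derivation:
Option A: s[4]='j'->'h', delta=(8-10)*7^0 mod 251 = 249, hash=178+249 mod 251 = 176
Option B: s[2]='g'->'j', delta=(10-7)*7^2 mod 251 = 147, hash=178+147 mod 251 = 74
Option C: s[3]='e'->'i', delta=(9-5)*7^1 mod 251 = 28, hash=178+28 mod 251 = 206
Option D: s[0]='c'->'a', delta=(1-3)*7^4 mod 251 = 218, hash=178+218 mod 251 = 145 <-- target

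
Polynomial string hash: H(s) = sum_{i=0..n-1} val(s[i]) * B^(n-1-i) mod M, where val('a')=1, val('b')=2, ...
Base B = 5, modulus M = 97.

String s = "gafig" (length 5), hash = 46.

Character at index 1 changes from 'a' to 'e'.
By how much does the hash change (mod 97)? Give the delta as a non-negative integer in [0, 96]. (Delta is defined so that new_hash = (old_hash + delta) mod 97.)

Delta formula: (val(new) - val(old)) * B^(n-1-k) mod M
  val('e') - val('a') = 5 - 1 = 4
  B^(n-1-k) = 5^3 mod 97 = 28
  Delta = 4 * 28 mod 97 = 15

Answer: 15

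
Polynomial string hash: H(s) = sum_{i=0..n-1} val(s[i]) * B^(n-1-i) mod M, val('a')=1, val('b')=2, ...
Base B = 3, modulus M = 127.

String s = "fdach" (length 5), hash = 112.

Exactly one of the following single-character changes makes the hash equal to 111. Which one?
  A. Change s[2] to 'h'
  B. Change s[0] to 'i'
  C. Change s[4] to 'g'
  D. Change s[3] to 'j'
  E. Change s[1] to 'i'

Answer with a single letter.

Option A: s[2]='a'->'h', delta=(8-1)*3^2 mod 127 = 63, hash=112+63 mod 127 = 48
Option B: s[0]='f'->'i', delta=(9-6)*3^4 mod 127 = 116, hash=112+116 mod 127 = 101
Option C: s[4]='h'->'g', delta=(7-8)*3^0 mod 127 = 126, hash=112+126 mod 127 = 111 <-- target
Option D: s[3]='c'->'j', delta=(10-3)*3^1 mod 127 = 21, hash=112+21 mod 127 = 6
Option E: s[1]='d'->'i', delta=(9-4)*3^3 mod 127 = 8, hash=112+8 mod 127 = 120

Answer: C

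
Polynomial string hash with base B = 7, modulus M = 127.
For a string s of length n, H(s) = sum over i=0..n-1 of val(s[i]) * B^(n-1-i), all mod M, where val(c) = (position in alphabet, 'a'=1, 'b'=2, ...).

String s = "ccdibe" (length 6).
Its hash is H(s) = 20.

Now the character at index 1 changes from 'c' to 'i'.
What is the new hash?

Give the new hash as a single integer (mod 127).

val('c') = 3, val('i') = 9
Position k = 1, exponent = n-1-k = 4
B^4 mod M = 7^4 mod 127 = 115
Delta = (9 - 3) * 115 mod 127 = 55
New hash = (20 + 55) mod 127 = 75

Answer: 75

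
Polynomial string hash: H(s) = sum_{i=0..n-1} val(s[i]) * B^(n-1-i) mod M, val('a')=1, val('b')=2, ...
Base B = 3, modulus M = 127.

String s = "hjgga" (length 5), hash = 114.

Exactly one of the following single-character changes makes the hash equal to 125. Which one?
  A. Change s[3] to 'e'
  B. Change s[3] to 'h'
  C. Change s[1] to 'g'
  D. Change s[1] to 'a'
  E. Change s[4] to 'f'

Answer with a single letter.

Option A: s[3]='g'->'e', delta=(5-7)*3^1 mod 127 = 121, hash=114+121 mod 127 = 108
Option B: s[3]='g'->'h', delta=(8-7)*3^1 mod 127 = 3, hash=114+3 mod 127 = 117
Option C: s[1]='j'->'g', delta=(7-10)*3^3 mod 127 = 46, hash=114+46 mod 127 = 33
Option D: s[1]='j'->'a', delta=(1-10)*3^3 mod 127 = 11, hash=114+11 mod 127 = 125 <-- target
Option E: s[4]='a'->'f', delta=(6-1)*3^0 mod 127 = 5, hash=114+5 mod 127 = 119

Answer: D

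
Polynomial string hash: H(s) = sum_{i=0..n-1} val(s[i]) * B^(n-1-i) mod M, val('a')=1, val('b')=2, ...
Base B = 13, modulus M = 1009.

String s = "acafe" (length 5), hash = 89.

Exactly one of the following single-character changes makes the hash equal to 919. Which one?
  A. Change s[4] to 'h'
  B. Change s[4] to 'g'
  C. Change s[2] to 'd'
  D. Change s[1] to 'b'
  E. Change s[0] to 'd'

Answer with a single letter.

Option A: s[4]='e'->'h', delta=(8-5)*13^0 mod 1009 = 3, hash=89+3 mod 1009 = 92
Option B: s[4]='e'->'g', delta=(7-5)*13^0 mod 1009 = 2, hash=89+2 mod 1009 = 91
Option C: s[2]='a'->'d', delta=(4-1)*13^2 mod 1009 = 507, hash=89+507 mod 1009 = 596
Option D: s[1]='c'->'b', delta=(2-3)*13^3 mod 1009 = 830, hash=89+830 mod 1009 = 919 <-- target
Option E: s[0]='a'->'d', delta=(4-1)*13^4 mod 1009 = 927, hash=89+927 mod 1009 = 7

Answer: D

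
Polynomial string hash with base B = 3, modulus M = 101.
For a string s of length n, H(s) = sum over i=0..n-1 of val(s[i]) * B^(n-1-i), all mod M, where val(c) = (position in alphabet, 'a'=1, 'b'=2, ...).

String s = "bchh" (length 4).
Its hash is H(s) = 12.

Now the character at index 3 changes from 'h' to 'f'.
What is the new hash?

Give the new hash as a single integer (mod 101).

Answer: 10

Derivation:
val('h') = 8, val('f') = 6
Position k = 3, exponent = n-1-k = 0
B^0 mod M = 3^0 mod 101 = 1
Delta = (6 - 8) * 1 mod 101 = 99
New hash = (12 + 99) mod 101 = 10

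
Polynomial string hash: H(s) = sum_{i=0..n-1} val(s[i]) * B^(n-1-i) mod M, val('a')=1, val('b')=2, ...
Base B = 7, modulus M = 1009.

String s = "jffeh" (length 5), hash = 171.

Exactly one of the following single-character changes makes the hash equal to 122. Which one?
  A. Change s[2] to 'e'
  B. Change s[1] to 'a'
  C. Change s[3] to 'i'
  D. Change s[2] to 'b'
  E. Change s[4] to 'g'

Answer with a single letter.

Option A: s[2]='f'->'e', delta=(5-6)*7^2 mod 1009 = 960, hash=171+960 mod 1009 = 122 <-- target
Option B: s[1]='f'->'a', delta=(1-6)*7^3 mod 1009 = 303, hash=171+303 mod 1009 = 474
Option C: s[3]='e'->'i', delta=(9-5)*7^1 mod 1009 = 28, hash=171+28 mod 1009 = 199
Option D: s[2]='f'->'b', delta=(2-6)*7^2 mod 1009 = 813, hash=171+813 mod 1009 = 984
Option E: s[4]='h'->'g', delta=(7-8)*7^0 mod 1009 = 1008, hash=171+1008 mod 1009 = 170

Answer: A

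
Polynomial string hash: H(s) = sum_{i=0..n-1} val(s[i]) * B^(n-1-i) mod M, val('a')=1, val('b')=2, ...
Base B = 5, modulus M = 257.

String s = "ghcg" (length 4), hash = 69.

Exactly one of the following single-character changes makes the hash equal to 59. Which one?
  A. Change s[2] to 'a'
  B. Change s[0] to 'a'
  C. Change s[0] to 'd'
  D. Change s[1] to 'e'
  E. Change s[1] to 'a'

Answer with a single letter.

Option A: s[2]='c'->'a', delta=(1-3)*5^1 mod 257 = 247, hash=69+247 mod 257 = 59 <-- target
Option B: s[0]='g'->'a', delta=(1-7)*5^3 mod 257 = 21, hash=69+21 mod 257 = 90
Option C: s[0]='g'->'d', delta=(4-7)*5^3 mod 257 = 139, hash=69+139 mod 257 = 208
Option D: s[1]='h'->'e', delta=(5-8)*5^2 mod 257 = 182, hash=69+182 mod 257 = 251
Option E: s[1]='h'->'a', delta=(1-8)*5^2 mod 257 = 82, hash=69+82 mod 257 = 151

Answer: A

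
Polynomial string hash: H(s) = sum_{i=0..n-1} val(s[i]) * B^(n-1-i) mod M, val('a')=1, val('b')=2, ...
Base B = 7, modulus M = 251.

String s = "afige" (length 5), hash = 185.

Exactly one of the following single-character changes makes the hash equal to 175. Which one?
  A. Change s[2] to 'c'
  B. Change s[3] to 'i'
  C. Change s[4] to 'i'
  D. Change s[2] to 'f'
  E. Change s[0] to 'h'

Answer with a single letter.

Answer: E

Derivation:
Option A: s[2]='i'->'c', delta=(3-9)*7^2 mod 251 = 208, hash=185+208 mod 251 = 142
Option B: s[3]='g'->'i', delta=(9-7)*7^1 mod 251 = 14, hash=185+14 mod 251 = 199
Option C: s[4]='e'->'i', delta=(9-5)*7^0 mod 251 = 4, hash=185+4 mod 251 = 189
Option D: s[2]='i'->'f', delta=(6-9)*7^2 mod 251 = 104, hash=185+104 mod 251 = 38
Option E: s[0]='a'->'h', delta=(8-1)*7^4 mod 251 = 241, hash=185+241 mod 251 = 175 <-- target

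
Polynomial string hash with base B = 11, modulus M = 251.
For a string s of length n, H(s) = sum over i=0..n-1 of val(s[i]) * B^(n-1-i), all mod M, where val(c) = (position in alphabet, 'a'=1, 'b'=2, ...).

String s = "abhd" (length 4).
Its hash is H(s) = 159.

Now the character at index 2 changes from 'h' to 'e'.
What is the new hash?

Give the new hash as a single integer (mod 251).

Answer: 126

Derivation:
val('h') = 8, val('e') = 5
Position k = 2, exponent = n-1-k = 1
B^1 mod M = 11^1 mod 251 = 11
Delta = (5 - 8) * 11 mod 251 = 218
New hash = (159 + 218) mod 251 = 126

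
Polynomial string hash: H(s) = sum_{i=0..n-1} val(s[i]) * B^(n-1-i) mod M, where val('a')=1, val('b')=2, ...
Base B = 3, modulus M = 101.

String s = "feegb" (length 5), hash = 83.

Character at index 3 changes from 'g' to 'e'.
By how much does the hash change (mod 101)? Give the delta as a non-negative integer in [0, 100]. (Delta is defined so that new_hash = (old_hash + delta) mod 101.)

Delta formula: (val(new) - val(old)) * B^(n-1-k) mod M
  val('e') - val('g') = 5 - 7 = -2
  B^(n-1-k) = 3^1 mod 101 = 3
  Delta = -2 * 3 mod 101 = 95

Answer: 95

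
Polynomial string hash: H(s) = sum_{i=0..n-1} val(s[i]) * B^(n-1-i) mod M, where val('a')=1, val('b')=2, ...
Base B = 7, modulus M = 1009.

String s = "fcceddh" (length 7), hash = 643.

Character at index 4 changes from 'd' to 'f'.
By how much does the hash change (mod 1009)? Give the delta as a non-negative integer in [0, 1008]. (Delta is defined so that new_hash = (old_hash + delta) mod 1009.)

Delta formula: (val(new) - val(old)) * B^(n-1-k) mod M
  val('f') - val('d') = 6 - 4 = 2
  B^(n-1-k) = 7^2 mod 1009 = 49
  Delta = 2 * 49 mod 1009 = 98

Answer: 98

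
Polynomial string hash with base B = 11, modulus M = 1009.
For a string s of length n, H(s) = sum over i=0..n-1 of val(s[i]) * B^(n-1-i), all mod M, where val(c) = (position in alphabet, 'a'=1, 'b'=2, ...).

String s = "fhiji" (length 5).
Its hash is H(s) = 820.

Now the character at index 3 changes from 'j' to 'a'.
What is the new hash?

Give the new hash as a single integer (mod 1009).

val('j') = 10, val('a') = 1
Position k = 3, exponent = n-1-k = 1
B^1 mod M = 11^1 mod 1009 = 11
Delta = (1 - 10) * 11 mod 1009 = 910
New hash = (820 + 910) mod 1009 = 721

Answer: 721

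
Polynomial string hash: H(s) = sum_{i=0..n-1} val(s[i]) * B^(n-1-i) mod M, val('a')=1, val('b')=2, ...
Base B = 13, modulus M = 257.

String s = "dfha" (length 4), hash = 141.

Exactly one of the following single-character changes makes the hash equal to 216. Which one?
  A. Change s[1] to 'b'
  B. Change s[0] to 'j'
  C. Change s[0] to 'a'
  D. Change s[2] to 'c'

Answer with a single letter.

Option A: s[1]='f'->'b', delta=(2-6)*13^2 mod 257 = 95, hash=141+95 mod 257 = 236
Option B: s[0]='d'->'j', delta=(10-4)*13^3 mod 257 = 75, hash=141+75 mod 257 = 216 <-- target
Option C: s[0]='d'->'a', delta=(1-4)*13^3 mod 257 = 91, hash=141+91 mod 257 = 232
Option D: s[2]='h'->'c', delta=(3-8)*13^1 mod 257 = 192, hash=141+192 mod 257 = 76

Answer: B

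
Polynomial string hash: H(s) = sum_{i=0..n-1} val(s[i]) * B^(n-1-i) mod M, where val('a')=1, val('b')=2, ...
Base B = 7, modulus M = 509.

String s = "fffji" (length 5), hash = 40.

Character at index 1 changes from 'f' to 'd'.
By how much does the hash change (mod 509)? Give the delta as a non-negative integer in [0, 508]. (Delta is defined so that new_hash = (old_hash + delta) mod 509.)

Answer: 332

Derivation:
Delta formula: (val(new) - val(old)) * B^(n-1-k) mod M
  val('d') - val('f') = 4 - 6 = -2
  B^(n-1-k) = 7^3 mod 509 = 343
  Delta = -2 * 343 mod 509 = 332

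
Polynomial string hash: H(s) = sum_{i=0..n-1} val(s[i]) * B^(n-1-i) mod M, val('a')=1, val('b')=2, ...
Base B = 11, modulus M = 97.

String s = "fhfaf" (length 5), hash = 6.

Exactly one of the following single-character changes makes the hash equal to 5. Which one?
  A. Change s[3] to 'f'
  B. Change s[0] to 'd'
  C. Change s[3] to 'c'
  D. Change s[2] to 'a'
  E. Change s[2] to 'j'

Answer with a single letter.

Option A: s[3]='a'->'f', delta=(6-1)*11^1 mod 97 = 55, hash=6+55 mod 97 = 61
Option B: s[0]='f'->'d', delta=(4-6)*11^4 mod 97 = 12, hash=6+12 mod 97 = 18
Option C: s[3]='a'->'c', delta=(3-1)*11^1 mod 97 = 22, hash=6+22 mod 97 = 28
Option D: s[2]='f'->'a', delta=(1-6)*11^2 mod 97 = 74, hash=6+74 mod 97 = 80
Option E: s[2]='f'->'j', delta=(10-6)*11^2 mod 97 = 96, hash=6+96 mod 97 = 5 <-- target

Answer: E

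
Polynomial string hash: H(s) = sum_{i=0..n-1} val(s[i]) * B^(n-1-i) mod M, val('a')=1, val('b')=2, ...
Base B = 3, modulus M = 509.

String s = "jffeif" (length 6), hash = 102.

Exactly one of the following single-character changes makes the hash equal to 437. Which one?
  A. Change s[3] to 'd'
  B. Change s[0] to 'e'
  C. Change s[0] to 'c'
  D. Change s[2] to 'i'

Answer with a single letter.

Answer: C

Derivation:
Option A: s[3]='e'->'d', delta=(4-5)*3^2 mod 509 = 500, hash=102+500 mod 509 = 93
Option B: s[0]='j'->'e', delta=(5-10)*3^5 mod 509 = 312, hash=102+312 mod 509 = 414
Option C: s[0]='j'->'c', delta=(3-10)*3^5 mod 509 = 335, hash=102+335 mod 509 = 437 <-- target
Option D: s[2]='f'->'i', delta=(9-6)*3^3 mod 509 = 81, hash=102+81 mod 509 = 183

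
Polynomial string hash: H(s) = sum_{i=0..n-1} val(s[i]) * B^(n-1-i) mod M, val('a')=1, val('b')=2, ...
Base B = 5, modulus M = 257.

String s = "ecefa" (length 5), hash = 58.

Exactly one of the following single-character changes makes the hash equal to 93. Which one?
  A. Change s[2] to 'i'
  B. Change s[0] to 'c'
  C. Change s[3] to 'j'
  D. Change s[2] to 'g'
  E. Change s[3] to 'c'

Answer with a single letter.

Option A: s[2]='e'->'i', delta=(9-5)*5^2 mod 257 = 100, hash=58+100 mod 257 = 158
Option B: s[0]='e'->'c', delta=(3-5)*5^4 mod 257 = 35, hash=58+35 mod 257 = 93 <-- target
Option C: s[3]='f'->'j', delta=(10-6)*5^1 mod 257 = 20, hash=58+20 mod 257 = 78
Option D: s[2]='e'->'g', delta=(7-5)*5^2 mod 257 = 50, hash=58+50 mod 257 = 108
Option E: s[3]='f'->'c', delta=(3-6)*5^1 mod 257 = 242, hash=58+242 mod 257 = 43

Answer: B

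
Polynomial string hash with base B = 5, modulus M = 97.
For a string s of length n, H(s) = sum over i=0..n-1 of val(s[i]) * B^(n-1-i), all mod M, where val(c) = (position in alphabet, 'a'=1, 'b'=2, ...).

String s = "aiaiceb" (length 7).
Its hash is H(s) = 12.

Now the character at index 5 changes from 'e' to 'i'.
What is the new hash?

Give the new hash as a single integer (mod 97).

Answer: 32

Derivation:
val('e') = 5, val('i') = 9
Position k = 5, exponent = n-1-k = 1
B^1 mod M = 5^1 mod 97 = 5
Delta = (9 - 5) * 5 mod 97 = 20
New hash = (12 + 20) mod 97 = 32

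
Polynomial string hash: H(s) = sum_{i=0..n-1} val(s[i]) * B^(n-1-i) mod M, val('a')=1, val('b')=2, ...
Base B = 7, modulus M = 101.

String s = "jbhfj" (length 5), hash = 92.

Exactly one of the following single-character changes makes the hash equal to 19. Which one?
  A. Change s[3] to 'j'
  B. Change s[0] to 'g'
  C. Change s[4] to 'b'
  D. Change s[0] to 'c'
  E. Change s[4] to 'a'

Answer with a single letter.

Answer: A

Derivation:
Option A: s[3]='f'->'j', delta=(10-6)*7^1 mod 101 = 28, hash=92+28 mod 101 = 19 <-- target
Option B: s[0]='j'->'g', delta=(7-10)*7^4 mod 101 = 69, hash=92+69 mod 101 = 60
Option C: s[4]='j'->'b', delta=(2-10)*7^0 mod 101 = 93, hash=92+93 mod 101 = 84
Option D: s[0]='j'->'c', delta=(3-10)*7^4 mod 101 = 60, hash=92+60 mod 101 = 51
Option E: s[4]='j'->'a', delta=(1-10)*7^0 mod 101 = 92, hash=92+92 mod 101 = 83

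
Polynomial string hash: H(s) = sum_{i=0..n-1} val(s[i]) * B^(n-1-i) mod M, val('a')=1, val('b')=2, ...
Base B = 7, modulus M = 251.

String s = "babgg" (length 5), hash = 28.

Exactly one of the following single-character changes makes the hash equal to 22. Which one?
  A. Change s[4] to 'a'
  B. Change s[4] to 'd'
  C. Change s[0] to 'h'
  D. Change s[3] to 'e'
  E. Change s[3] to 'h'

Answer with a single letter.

Answer: A

Derivation:
Option A: s[4]='g'->'a', delta=(1-7)*7^0 mod 251 = 245, hash=28+245 mod 251 = 22 <-- target
Option B: s[4]='g'->'d', delta=(4-7)*7^0 mod 251 = 248, hash=28+248 mod 251 = 25
Option C: s[0]='b'->'h', delta=(8-2)*7^4 mod 251 = 99, hash=28+99 mod 251 = 127
Option D: s[3]='g'->'e', delta=(5-7)*7^1 mod 251 = 237, hash=28+237 mod 251 = 14
Option E: s[3]='g'->'h', delta=(8-7)*7^1 mod 251 = 7, hash=28+7 mod 251 = 35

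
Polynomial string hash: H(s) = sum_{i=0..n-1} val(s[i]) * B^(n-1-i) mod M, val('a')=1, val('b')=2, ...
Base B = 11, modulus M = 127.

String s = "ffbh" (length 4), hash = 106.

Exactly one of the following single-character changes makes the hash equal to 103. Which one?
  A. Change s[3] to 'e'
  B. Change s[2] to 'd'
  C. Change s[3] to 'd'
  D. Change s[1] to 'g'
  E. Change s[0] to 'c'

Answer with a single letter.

Answer: A

Derivation:
Option A: s[3]='h'->'e', delta=(5-8)*11^0 mod 127 = 124, hash=106+124 mod 127 = 103 <-- target
Option B: s[2]='b'->'d', delta=(4-2)*11^1 mod 127 = 22, hash=106+22 mod 127 = 1
Option C: s[3]='h'->'d', delta=(4-8)*11^0 mod 127 = 123, hash=106+123 mod 127 = 102
Option D: s[1]='f'->'g', delta=(7-6)*11^2 mod 127 = 121, hash=106+121 mod 127 = 100
Option E: s[0]='f'->'c', delta=(3-6)*11^3 mod 127 = 71, hash=106+71 mod 127 = 50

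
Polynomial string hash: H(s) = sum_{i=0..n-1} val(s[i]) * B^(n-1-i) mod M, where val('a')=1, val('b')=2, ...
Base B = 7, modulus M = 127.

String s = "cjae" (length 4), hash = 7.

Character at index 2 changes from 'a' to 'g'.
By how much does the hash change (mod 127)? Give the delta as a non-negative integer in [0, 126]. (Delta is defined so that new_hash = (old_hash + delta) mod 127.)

Delta formula: (val(new) - val(old)) * B^(n-1-k) mod M
  val('g') - val('a') = 7 - 1 = 6
  B^(n-1-k) = 7^1 mod 127 = 7
  Delta = 6 * 7 mod 127 = 42

Answer: 42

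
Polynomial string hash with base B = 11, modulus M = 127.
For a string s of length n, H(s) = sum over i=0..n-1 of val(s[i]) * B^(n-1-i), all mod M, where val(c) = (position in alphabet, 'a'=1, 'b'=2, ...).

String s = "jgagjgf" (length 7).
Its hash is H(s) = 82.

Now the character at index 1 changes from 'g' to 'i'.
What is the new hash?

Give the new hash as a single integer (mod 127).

val('g') = 7, val('i') = 9
Position k = 1, exponent = n-1-k = 5
B^5 mod M = 11^5 mod 127 = 15
Delta = (9 - 7) * 15 mod 127 = 30
New hash = (82 + 30) mod 127 = 112

Answer: 112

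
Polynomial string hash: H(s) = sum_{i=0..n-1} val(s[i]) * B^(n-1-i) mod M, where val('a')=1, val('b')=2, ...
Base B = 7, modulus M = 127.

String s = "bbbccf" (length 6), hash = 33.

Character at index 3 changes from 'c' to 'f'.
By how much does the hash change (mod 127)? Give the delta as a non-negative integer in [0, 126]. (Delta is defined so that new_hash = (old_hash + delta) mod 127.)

Delta formula: (val(new) - val(old)) * B^(n-1-k) mod M
  val('f') - val('c') = 6 - 3 = 3
  B^(n-1-k) = 7^2 mod 127 = 49
  Delta = 3 * 49 mod 127 = 20

Answer: 20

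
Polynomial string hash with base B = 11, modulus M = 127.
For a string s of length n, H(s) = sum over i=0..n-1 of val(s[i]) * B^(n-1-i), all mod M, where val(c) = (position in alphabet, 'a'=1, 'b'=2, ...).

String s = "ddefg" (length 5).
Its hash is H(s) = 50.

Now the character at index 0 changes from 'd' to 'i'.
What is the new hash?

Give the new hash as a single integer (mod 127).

val('d') = 4, val('i') = 9
Position k = 0, exponent = n-1-k = 4
B^4 mod M = 11^4 mod 127 = 36
Delta = (9 - 4) * 36 mod 127 = 53
New hash = (50 + 53) mod 127 = 103

Answer: 103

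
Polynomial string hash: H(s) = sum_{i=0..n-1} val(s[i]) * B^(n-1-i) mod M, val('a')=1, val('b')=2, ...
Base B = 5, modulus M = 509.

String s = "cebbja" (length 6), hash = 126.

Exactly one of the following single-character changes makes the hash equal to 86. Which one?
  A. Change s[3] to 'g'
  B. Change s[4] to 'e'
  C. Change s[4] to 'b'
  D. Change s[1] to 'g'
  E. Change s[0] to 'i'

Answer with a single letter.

Answer: C

Derivation:
Option A: s[3]='b'->'g', delta=(7-2)*5^2 mod 509 = 125, hash=126+125 mod 509 = 251
Option B: s[4]='j'->'e', delta=(5-10)*5^1 mod 509 = 484, hash=126+484 mod 509 = 101
Option C: s[4]='j'->'b', delta=(2-10)*5^1 mod 509 = 469, hash=126+469 mod 509 = 86 <-- target
Option D: s[1]='e'->'g', delta=(7-5)*5^4 mod 509 = 232, hash=126+232 mod 509 = 358
Option E: s[0]='c'->'i', delta=(9-3)*5^5 mod 509 = 426, hash=126+426 mod 509 = 43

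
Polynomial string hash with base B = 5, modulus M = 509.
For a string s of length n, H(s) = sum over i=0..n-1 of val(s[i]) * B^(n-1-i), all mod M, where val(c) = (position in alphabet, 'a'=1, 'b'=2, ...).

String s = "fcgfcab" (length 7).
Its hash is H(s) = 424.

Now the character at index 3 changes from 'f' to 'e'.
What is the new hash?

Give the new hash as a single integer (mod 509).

Answer: 299

Derivation:
val('f') = 6, val('e') = 5
Position k = 3, exponent = n-1-k = 3
B^3 mod M = 5^3 mod 509 = 125
Delta = (5 - 6) * 125 mod 509 = 384
New hash = (424 + 384) mod 509 = 299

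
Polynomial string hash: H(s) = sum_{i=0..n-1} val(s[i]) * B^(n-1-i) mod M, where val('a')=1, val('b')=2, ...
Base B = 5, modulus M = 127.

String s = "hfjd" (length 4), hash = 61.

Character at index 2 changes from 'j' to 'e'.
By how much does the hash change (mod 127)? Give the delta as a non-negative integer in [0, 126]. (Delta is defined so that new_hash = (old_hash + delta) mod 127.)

Delta formula: (val(new) - val(old)) * B^(n-1-k) mod M
  val('e') - val('j') = 5 - 10 = -5
  B^(n-1-k) = 5^1 mod 127 = 5
  Delta = -5 * 5 mod 127 = 102

Answer: 102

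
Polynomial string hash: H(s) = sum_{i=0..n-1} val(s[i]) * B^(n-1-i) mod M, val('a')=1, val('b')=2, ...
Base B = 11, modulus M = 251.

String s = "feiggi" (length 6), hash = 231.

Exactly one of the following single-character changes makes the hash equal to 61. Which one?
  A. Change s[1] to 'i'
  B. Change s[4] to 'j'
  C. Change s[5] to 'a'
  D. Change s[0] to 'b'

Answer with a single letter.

Answer: A

Derivation:
Option A: s[1]='e'->'i', delta=(9-5)*11^4 mod 251 = 81, hash=231+81 mod 251 = 61 <-- target
Option B: s[4]='g'->'j', delta=(10-7)*11^1 mod 251 = 33, hash=231+33 mod 251 = 13
Option C: s[5]='i'->'a', delta=(1-9)*11^0 mod 251 = 243, hash=231+243 mod 251 = 223
Option D: s[0]='f'->'b', delta=(2-6)*11^5 mod 251 = 113, hash=231+113 mod 251 = 93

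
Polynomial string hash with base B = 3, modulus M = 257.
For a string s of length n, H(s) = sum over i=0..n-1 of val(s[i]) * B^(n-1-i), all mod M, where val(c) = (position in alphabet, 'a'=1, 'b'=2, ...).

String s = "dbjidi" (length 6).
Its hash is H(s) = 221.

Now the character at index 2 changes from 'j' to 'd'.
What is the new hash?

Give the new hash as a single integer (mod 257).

Answer: 59

Derivation:
val('j') = 10, val('d') = 4
Position k = 2, exponent = n-1-k = 3
B^3 mod M = 3^3 mod 257 = 27
Delta = (4 - 10) * 27 mod 257 = 95
New hash = (221 + 95) mod 257 = 59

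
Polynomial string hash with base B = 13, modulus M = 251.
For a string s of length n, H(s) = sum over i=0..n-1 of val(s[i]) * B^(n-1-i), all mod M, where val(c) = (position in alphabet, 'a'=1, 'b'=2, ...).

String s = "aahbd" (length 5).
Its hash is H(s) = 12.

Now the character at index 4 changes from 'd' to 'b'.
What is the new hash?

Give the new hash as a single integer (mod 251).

Answer: 10

Derivation:
val('d') = 4, val('b') = 2
Position k = 4, exponent = n-1-k = 0
B^0 mod M = 13^0 mod 251 = 1
Delta = (2 - 4) * 1 mod 251 = 249
New hash = (12 + 249) mod 251 = 10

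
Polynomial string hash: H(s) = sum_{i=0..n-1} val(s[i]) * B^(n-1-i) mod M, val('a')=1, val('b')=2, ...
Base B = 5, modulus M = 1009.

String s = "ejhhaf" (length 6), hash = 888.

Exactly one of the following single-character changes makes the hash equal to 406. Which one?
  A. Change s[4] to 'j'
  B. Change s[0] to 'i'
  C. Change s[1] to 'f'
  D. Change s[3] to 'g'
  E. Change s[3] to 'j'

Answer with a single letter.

Answer: C

Derivation:
Option A: s[4]='a'->'j', delta=(10-1)*5^1 mod 1009 = 45, hash=888+45 mod 1009 = 933
Option B: s[0]='e'->'i', delta=(9-5)*5^5 mod 1009 = 392, hash=888+392 mod 1009 = 271
Option C: s[1]='j'->'f', delta=(6-10)*5^4 mod 1009 = 527, hash=888+527 mod 1009 = 406 <-- target
Option D: s[3]='h'->'g', delta=(7-8)*5^2 mod 1009 = 984, hash=888+984 mod 1009 = 863
Option E: s[3]='h'->'j', delta=(10-8)*5^2 mod 1009 = 50, hash=888+50 mod 1009 = 938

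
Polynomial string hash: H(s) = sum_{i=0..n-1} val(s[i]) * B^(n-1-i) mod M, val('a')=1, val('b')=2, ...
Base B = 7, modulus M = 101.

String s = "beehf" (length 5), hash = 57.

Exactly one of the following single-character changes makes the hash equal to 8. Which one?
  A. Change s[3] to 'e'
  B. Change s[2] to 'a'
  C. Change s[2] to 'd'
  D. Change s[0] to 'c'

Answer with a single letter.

Option A: s[3]='h'->'e', delta=(5-8)*7^1 mod 101 = 80, hash=57+80 mod 101 = 36
Option B: s[2]='e'->'a', delta=(1-5)*7^2 mod 101 = 6, hash=57+6 mod 101 = 63
Option C: s[2]='e'->'d', delta=(4-5)*7^2 mod 101 = 52, hash=57+52 mod 101 = 8 <-- target
Option D: s[0]='b'->'c', delta=(3-2)*7^4 mod 101 = 78, hash=57+78 mod 101 = 34

Answer: C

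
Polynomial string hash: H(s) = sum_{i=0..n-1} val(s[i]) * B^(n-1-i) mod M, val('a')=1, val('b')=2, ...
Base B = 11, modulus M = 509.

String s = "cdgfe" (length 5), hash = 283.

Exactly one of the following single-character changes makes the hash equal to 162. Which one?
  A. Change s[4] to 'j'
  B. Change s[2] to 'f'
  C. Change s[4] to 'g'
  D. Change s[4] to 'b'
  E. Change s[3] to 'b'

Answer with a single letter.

Answer: B

Derivation:
Option A: s[4]='e'->'j', delta=(10-5)*11^0 mod 509 = 5, hash=283+5 mod 509 = 288
Option B: s[2]='g'->'f', delta=(6-7)*11^2 mod 509 = 388, hash=283+388 mod 509 = 162 <-- target
Option C: s[4]='e'->'g', delta=(7-5)*11^0 mod 509 = 2, hash=283+2 mod 509 = 285
Option D: s[4]='e'->'b', delta=(2-5)*11^0 mod 509 = 506, hash=283+506 mod 509 = 280
Option E: s[3]='f'->'b', delta=(2-6)*11^1 mod 509 = 465, hash=283+465 mod 509 = 239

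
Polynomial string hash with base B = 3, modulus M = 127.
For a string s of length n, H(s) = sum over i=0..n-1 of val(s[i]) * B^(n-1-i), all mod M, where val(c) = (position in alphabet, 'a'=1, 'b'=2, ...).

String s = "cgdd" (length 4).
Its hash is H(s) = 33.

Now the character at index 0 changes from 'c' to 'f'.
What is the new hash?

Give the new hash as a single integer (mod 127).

val('c') = 3, val('f') = 6
Position k = 0, exponent = n-1-k = 3
B^3 mod M = 3^3 mod 127 = 27
Delta = (6 - 3) * 27 mod 127 = 81
New hash = (33 + 81) mod 127 = 114

Answer: 114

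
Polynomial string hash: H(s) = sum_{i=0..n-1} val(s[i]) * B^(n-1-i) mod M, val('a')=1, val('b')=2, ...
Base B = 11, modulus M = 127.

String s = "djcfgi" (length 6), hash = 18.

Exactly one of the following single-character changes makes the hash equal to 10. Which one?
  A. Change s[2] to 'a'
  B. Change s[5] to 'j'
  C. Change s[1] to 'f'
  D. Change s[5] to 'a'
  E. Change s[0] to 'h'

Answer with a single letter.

Answer: D

Derivation:
Option A: s[2]='c'->'a', delta=(1-3)*11^3 mod 127 = 5, hash=18+5 mod 127 = 23
Option B: s[5]='i'->'j', delta=(10-9)*11^0 mod 127 = 1, hash=18+1 mod 127 = 19
Option C: s[1]='j'->'f', delta=(6-10)*11^4 mod 127 = 110, hash=18+110 mod 127 = 1
Option D: s[5]='i'->'a', delta=(1-9)*11^0 mod 127 = 119, hash=18+119 mod 127 = 10 <-- target
Option E: s[0]='d'->'h', delta=(8-4)*11^5 mod 127 = 60, hash=18+60 mod 127 = 78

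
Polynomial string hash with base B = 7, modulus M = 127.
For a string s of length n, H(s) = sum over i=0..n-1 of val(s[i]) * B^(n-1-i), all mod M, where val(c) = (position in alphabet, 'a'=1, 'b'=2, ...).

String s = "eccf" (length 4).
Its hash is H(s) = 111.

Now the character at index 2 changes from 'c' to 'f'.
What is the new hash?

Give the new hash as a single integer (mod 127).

val('c') = 3, val('f') = 6
Position k = 2, exponent = n-1-k = 1
B^1 mod M = 7^1 mod 127 = 7
Delta = (6 - 3) * 7 mod 127 = 21
New hash = (111 + 21) mod 127 = 5

Answer: 5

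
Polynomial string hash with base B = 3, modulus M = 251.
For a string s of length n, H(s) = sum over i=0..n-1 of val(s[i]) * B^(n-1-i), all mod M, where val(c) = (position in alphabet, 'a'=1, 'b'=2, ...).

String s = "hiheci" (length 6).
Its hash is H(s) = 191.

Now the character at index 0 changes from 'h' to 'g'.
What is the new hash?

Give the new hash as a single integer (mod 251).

Answer: 199

Derivation:
val('h') = 8, val('g') = 7
Position k = 0, exponent = n-1-k = 5
B^5 mod M = 3^5 mod 251 = 243
Delta = (7 - 8) * 243 mod 251 = 8
New hash = (191 + 8) mod 251 = 199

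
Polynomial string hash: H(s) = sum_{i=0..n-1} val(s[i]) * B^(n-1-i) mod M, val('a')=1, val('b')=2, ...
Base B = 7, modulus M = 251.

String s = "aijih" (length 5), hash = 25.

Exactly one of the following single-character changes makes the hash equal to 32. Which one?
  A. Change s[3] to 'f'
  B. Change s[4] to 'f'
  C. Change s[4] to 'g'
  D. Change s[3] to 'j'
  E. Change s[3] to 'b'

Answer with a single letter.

Answer: D

Derivation:
Option A: s[3]='i'->'f', delta=(6-9)*7^1 mod 251 = 230, hash=25+230 mod 251 = 4
Option B: s[4]='h'->'f', delta=(6-8)*7^0 mod 251 = 249, hash=25+249 mod 251 = 23
Option C: s[4]='h'->'g', delta=(7-8)*7^0 mod 251 = 250, hash=25+250 mod 251 = 24
Option D: s[3]='i'->'j', delta=(10-9)*7^1 mod 251 = 7, hash=25+7 mod 251 = 32 <-- target
Option E: s[3]='i'->'b', delta=(2-9)*7^1 mod 251 = 202, hash=25+202 mod 251 = 227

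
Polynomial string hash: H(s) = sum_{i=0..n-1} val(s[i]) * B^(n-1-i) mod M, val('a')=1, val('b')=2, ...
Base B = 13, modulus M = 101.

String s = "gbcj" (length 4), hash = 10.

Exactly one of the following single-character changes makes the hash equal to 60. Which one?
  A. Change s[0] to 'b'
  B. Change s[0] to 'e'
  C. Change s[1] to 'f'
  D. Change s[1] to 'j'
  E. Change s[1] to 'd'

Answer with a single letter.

Answer: B

Derivation:
Option A: s[0]='g'->'b', delta=(2-7)*13^3 mod 101 = 24, hash=10+24 mod 101 = 34
Option B: s[0]='g'->'e', delta=(5-7)*13^3 mod 101 = 50, hash=10+50 mod 101 = 60 <-- target
Option C: s[1]='b'->'f', delta=(6-2)*13^2 mod 101 = 70, hash=10+70 mod 101 = 80
Option D: s[1]='b'->'j', delta=(10-2)*13^2 mod 101 = 39, hash=10+39 mod 101 = 49
Option E: s[1]='b'->'d', delta=(4-2)*13^2 mod 101 = 35, hash=10+35 mod 101 = 45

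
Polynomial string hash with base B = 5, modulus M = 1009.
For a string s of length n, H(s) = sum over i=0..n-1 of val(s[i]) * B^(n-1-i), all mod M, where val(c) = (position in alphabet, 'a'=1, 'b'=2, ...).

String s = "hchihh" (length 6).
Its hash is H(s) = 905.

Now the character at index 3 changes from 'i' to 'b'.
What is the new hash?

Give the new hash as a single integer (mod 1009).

Answer: 730

Derivation:
val('i') = 9, val('b') = 2
Position k = 3, exponent = n-1-k = 2
B^2 mod M = 5^2 mod 1009 = 25
Delta = (2 - 9) * 25 mod 1009 = 834
New hash = (905 + 834) mod 1009 = 730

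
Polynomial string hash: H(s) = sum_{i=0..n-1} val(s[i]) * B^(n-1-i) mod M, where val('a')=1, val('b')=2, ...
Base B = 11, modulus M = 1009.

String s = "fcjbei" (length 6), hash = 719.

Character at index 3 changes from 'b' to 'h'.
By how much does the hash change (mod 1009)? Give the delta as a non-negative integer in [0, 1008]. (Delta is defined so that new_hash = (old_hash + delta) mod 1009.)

Answer: 726

Derivation:
Delta formula: (val(new) - val(old)) * B^(n-1-k) mod M
  val('h') - val('b') = 8 - 2 = 6
  B^(n-1-k) = 11^2 mod 1009 = 121
  Delta = 6 * 121 mod 1009 = 726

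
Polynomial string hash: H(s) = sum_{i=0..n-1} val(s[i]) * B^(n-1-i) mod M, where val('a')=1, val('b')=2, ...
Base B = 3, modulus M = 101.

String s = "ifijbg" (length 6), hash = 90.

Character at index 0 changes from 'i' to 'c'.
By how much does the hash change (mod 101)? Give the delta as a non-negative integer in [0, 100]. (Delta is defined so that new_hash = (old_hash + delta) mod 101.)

Answer: 57

Derivation:
Delta formula: (val(new) - val(old)) * B^(n-1-k) mod M
  val('c') - val('i') = 3 - 9 = -6
  B^(n-1-k) = 3^5 mod 101 = 41
  Delta = -6 * 41 mod 101 = 57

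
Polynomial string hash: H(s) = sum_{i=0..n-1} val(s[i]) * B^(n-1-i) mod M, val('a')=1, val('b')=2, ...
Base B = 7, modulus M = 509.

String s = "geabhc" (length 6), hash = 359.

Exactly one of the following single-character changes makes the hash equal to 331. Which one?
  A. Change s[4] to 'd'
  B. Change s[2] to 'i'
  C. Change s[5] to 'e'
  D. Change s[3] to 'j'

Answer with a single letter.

Option A: s[4]='h'->'d', delta=(4-8)*7^1 mod 509 = 481, hash=359+481 mod 509 = 331 <-- target
Option B: s[2]='a'->'i', delta=(9-1)*7^3 mod 509 = 199, hash=359+199 mod 509 = 49
Option C: s[5]='c'->'e', delta=(5-3)*7^0 mod 509 = 2, hash=359+2 mod 509 = 361
Option D: s[3]='b'->'j', delta=(10-2)*7^2 mod 509 = 392, hash=359+392 mod 509 = 242

Answer: A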